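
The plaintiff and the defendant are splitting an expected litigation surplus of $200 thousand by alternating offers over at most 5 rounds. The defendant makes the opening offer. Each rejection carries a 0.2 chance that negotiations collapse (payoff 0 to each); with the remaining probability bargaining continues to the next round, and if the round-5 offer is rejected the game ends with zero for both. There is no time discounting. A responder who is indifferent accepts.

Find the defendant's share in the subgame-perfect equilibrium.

147.52

Round 5 (the defendant proposes): the plaintiff will accept anything ≥ 0, so the defendant offers 0 and keeps 200.
Round 4 (the plaintiff proposes): rejecting gives the defendant an expected 0.8 × 200 = 160; the plaintiff offers that and keeps 40.
Round 3 (the defendant proposes): rejecting gives the plaintiff an expected 0.8 × 40 = 32; the defendant offers that and keeps 168.
Round 2 (the plaintiff proposes): rejecting gives the defendant an expected 0.8 × 168 = 134.4, so the plaintiff offers 134.4, keeping 65.6.
Round 1 (the defendant proposes): rejecting gives the plaintiff an expected 0.8 × 65.6 = 52.48, so the defendant offers 52.48, keeping 147.52.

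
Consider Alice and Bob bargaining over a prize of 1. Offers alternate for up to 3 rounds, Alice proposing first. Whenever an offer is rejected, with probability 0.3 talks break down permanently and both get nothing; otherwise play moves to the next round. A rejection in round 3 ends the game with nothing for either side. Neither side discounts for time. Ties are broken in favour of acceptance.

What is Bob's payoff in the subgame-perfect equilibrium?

0.21

Round 3 (Alice proposes): Bob will accept anything ≥ 0, so Alice offers 0 and keeps 1.
Round 2 (Bob proposes): rejecting gives Alice an expected 0.7 × 1 = 0.7; Bob offers that and keeps 0.3.
Round 1 (Alice proposes): rejecting gives Bob an expected 0.7 × 0.3 = 0.21; Alice offers that and keeps 0.79.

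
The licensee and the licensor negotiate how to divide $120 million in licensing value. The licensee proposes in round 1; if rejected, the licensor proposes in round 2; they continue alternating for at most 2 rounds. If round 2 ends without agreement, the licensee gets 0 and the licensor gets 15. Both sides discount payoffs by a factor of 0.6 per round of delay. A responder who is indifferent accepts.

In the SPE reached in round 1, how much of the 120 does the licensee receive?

48

By backward induction:
Round 2 (the licensor proposes): rejection yields 0 for the licensee; the licensor offers 0 and keeps 120.
Round 1 (the licensee proposes): the licensor can get 120 next round, worth 0.6 × 120 = 72 now, so the licensee offers 72, keeping 48.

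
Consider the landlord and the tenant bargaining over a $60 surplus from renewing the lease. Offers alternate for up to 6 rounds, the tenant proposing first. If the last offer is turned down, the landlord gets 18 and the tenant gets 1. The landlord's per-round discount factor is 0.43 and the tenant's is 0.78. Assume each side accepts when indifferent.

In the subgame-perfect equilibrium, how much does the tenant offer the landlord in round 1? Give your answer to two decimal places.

Work backward from the last round.
Round 6 (the landlord proposes): the tenant gets 1 if talks fail, so the landlord offers 1 and keeps 59.
Round 5 (the tenant proposes): the landlord can get 59 next round, worth 0.43 × 59 = 25.37 now, so the tenant offers 25.37, keeping 34.63.
Round 4 (the landlord proposes): the tenant can get 34.63 next round, worth 0.78 × 34.63 = 27.0114 now, so the landlord offers 27.0114, keeping 32.9886.
Round 3 (the tenant proposes): the landlord can get 32.9886 next round, worth 0.43 × 32.9886 = 14.185098 now, so the tenant offers 14.185098, keeping 45.814902.
Round 2 (the landlord proposes): the tenant can get 45.814902 next round, worth 0.78 × 45.814902 = 35.73562356 now. The landlord offers 35.73562356 and keeps 60 − 35.73562356 = 24.26437644.
Round 1 (the tenant proposes): the landlord can get 24.26437644 next round, worth 0.43 × 24.26437644 = 10.4336818692 now; the tenant offers that and keeps 49.5663181308.

10.43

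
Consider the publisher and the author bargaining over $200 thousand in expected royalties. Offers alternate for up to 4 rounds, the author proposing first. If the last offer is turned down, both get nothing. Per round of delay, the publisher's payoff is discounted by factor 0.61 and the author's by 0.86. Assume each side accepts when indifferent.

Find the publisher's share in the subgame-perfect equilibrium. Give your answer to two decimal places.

81.08

Work backward from the last round.
Round 4 (the publisher proposes): rejection yields 0 for the author; the publisher offers 0 and keeps 200.
Round 3 (the author proposes): the publisher can get 200 next round, worth 0.61 × 200 = 122 now, so the author offers 122, keeping 78.
Round 2 (the publisher proposes): the author can get 78 next round, worth 0.86 × 78 = 67.08 now; the publisher offers that and keeps 132.92.
Round 1 (the author proposes): the publisher can get 132.92 next round, worth 0.61 × 132.92 = 81.0812 now; the author offers that and keeps 118.9188.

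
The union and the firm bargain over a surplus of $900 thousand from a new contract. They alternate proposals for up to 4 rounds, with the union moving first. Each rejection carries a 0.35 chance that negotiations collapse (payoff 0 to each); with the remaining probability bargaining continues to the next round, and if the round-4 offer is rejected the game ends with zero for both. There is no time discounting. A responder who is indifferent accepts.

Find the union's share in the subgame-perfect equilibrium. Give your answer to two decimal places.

448.09

Round 4 (the firm proposes): the union will accept anything ≥ 0, so the firm offers 0 and keeps 900.
Round 3 (the union proposes): rejecting gives the firm an expected 0.65 × 900 = 585. The union offers 585 and keeps 900 − 585 = 315.
Round 2 (the firm proposes): rejecting gives the union an expected 0.65 × 315 = 204.75. The firm offers 204.75 and keeps 900 − 204.75 = 695.25.
Round 1 (the union proposes): rejecting gives the firm an expected 0.65 × 695.25 = 451.9125. The union offers 451.9125 and keeps 900 − 451.9125 = 448.0875.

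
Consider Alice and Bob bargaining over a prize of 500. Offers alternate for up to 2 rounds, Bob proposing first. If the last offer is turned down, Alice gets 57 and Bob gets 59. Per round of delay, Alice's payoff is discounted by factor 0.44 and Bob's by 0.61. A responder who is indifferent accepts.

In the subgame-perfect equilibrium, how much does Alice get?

194.04

Round 2 (Alice proposes): Bob gets 59 if talks fail, so Alice offers 59 and keeps 441.
Round 1 (Bob proposes): Alice can get 441 next round, worth 0.44 × 441 = 194.04 now. Bob offers 194.04 and keeps 500 − 194.04 = 305.96.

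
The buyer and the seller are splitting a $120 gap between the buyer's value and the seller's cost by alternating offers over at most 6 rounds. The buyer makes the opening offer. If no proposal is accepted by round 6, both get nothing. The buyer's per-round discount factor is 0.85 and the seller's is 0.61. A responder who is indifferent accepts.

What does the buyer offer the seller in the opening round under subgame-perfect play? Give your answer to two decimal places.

36.35

By backward induction:
Round 6 (the seller proposes): the buyer will accept anything ≥ 0, so the seller offers 0 and keeps 120.
Round 5 (the buyer proposes): the seller can get 120 next round, worth 0.61 × 120 = 73.2 now, so the buyer offers 73.2, keeping 46.8.
Round 4 (the seller proposes): the buyer can get 46.8 next round, worth 0.85 × 46.8 = 39.78 now. The seller offers 39.78 and keeps 120 − 39.78 = 80.22.
Round 3 (the buyer proposes): the seller can get 80.22 next round, worth 0.61 × 80.22 = 48.9342 now, so the buyer offers 48.9342, keeping 71.0658.
Round 2 (the seller proposes): the buyer can get 71.0658 next round, worth 0.85 × 71.0658 = 60.40593 now, so the seller offers 60.40593, keeping 59.59407.
Round 1 (the buyer proposes): the seller can get 59.59407 next round, worth 0.61 × 59.59407 = 36.3523827 now; the buyer offers that and keeps 83.6476173.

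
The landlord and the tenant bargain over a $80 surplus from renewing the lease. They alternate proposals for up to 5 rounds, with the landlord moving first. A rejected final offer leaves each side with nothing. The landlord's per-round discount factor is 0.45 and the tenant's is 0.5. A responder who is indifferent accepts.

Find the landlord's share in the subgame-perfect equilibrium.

53.05

Round 5 (the landlord proposes): rejection yields 0 for the tenant; the landlord offers 0 and keeps 80.
Round 4 (the tenant proposes): the landlord can get 80 next round, worth 0.45 × 80 = 36 now; the tenant offers that and keeps 44.
Round 3 (the landlord proposes): the tenant can get 44 next round, worth 0.5 × 44 = 22 now; the landlord offers that and keeps 58.
Round 2 (the tenant proposes): the landlord can get 58 next round, worth 0.45 × 58 = 26.1 now. The tenant offers 26.1 and keeps 80 − 26.1 = 53.9.
Round 1 (the landlord proposes): the tenant can get 53.9 next round, worth 0.5 × 53.9 = 26.95 now, so the landlord offers 26.95, keeping 53.05.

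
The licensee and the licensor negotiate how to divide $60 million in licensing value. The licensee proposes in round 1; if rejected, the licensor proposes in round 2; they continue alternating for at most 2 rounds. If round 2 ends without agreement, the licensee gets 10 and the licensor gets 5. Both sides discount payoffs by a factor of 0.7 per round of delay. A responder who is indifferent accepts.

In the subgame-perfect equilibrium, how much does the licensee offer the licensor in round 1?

Round 2 (the licensor proposes): the licensee gets 10 if talks fail, so the licensor offers 10 and keeps 50.
Round 1 (the licensee proposes): the licensor can get 50 next round, worth 0.7 × 50 = 35 now, so the licensee offers 35, keeping 25.

35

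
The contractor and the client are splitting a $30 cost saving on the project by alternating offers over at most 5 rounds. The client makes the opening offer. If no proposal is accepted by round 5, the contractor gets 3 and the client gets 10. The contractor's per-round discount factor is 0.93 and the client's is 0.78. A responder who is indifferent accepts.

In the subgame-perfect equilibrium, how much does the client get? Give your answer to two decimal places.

Round 5 (the client proposes): the contractor gets 3 if talks fail, so the client offers 3 and keeps 27.
Round 4 (the contractor proposes): the client can get 27 next round, worth 0.78 × 27 = 21.06 now. The contractor offers 21.06 and keeps 30 − 21.06 = 8.94.
Round 3 (the client proposes): the contractor can get 8.94 next round, worth 0.93 × 8.94 = 8.3142 now, so the client offers 8.3142, keeping 21.6858.
Round 2 (the contractor proposes): the client can get 21.6858 next round, worth 0.78 × 21.6858 = 16.914924 now; the contractor offers that and keeps 13.085076.
Round 1 (the client proposes): the contractor can get 13.085076 next round, worth 0.93 × 13.085076 = 12.16912068 now; the client offers that and keeps 17.83087932.

17.83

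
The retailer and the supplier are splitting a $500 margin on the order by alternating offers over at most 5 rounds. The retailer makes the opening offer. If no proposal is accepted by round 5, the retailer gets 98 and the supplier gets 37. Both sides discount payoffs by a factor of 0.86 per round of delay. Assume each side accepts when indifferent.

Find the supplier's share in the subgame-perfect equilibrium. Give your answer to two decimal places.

124.96

Round 5 (the retailer proposes): the supplier gets 37 if talks fail, so the retailer offers 37 and keeps 463.
Round 4 (the supplier proposes): the retailer can get 463 next round, worth 0.86 × 463 = 398.18 now, so the supplier offers 398.18, keeping 101.82.
Round 3 (the retailer proposes): the supplier can get 101.82 next round, worth 0.86 × 101.82 = 87.5652 now; the retailer offers that and keeps 412.4348.
Round 2 (the supplier proposes): the retailer can get 412.4348 next round, worth 0.86 × 412.4348 = 354.693928 now; the supplier offers that and keeps 145.306072.
Round 1 (the retailer proposes): the supplier can get 145.306072 next round, worth 0.86 × 145.306072 = 124.96322192 now. The retailer offers 124.96322192 and keeps 500 − 124.96322192 = 375.03677808.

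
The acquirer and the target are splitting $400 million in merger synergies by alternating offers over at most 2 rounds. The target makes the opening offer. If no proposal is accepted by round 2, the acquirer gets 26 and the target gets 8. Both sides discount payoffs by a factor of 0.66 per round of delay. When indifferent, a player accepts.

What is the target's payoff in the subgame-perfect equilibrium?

141.28

Work backward from the last round.
Round 2 (the acquirer proposes): the target gets 8 if talks fail, so the acquirer offers 8 and keeps 392.
Round 1 (the target proposes): the acquirer can get 392 next round, worth 0.66 × 392 = 258.72 now. The target offers 258.72 and keeps 400 − 258.72 = 141.28.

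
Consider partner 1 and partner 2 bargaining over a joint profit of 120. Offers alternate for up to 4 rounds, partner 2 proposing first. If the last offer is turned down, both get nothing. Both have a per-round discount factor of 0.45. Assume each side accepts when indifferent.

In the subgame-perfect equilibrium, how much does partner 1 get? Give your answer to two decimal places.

Round 4 (partner 1 proposes): rejection yields 0 for partner 2; partner 1 offers 0 and keeps 120.
Round 3 (partner 2 proposes): partner 1 can get 120 next round, worth 0.45 × 120 = 54 now, so partner 2 offers 54, keeping 66.
Round 2 (partner 1 proposes): partner 2 can get 66 next round, worth 0.45 × 66 = 29.7 now, so partner 1 offers 29.7, keeping 90.3.
Round 1 (partner 2 proposes): partner 1 can get 90.3 next round, worth 0.45 × 90.3 = 40.635 now. Partner 2 offers 40.635 and keeps 120 − 40.635 = 79.365.

40.64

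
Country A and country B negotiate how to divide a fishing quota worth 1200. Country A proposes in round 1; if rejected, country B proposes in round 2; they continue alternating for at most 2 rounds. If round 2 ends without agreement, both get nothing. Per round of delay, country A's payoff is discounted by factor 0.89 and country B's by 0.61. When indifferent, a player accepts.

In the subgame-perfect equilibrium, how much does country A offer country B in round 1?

Round 2 (country B proposes): country A will accept anything ≥ 0, so country B offers 0 and keeps 1200.
Round 1 (country A proposes): country B can get 1200 next round, worth 0.61 × 1200 = 732 now; country A offers that and keeps 468.

732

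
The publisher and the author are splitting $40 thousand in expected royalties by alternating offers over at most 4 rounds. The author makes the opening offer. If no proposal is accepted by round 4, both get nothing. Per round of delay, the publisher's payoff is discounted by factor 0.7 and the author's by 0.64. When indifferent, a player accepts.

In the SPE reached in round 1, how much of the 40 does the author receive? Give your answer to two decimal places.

17.38

Round 4 (the publisher proposes): rejection yields 0 for the author; the publisher offers 0 and keeps 40.
Round 3 (the author proposes): the publisher can get 40 next round, worth 0.7 × 40 = 28 now. The author offers 28 and keeps 40 − 28 = 12.
Round 2 (the publisher proposes): the author can get 12 next round, worth 0.64 × 12 = 7.68 now; the publisher offers that and keeps 32.32.
Round 1 (the author proposes): the publisher can get 32.32 next round, worth 0.7 × 32.32 = 22.624 now, so the author offers 22.624, keeping 17.376.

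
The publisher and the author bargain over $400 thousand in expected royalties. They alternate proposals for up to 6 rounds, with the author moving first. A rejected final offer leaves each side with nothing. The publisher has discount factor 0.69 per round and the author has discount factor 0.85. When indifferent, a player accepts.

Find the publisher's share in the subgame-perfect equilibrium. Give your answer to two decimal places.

Round 6 (the publisher proposes): the author will accept anything ≥ 0, so the publisher offers 0 and keeps 400.
Round 5 (the author proposes): the publisher can get 400 next round, worth 0.69 × 400 = 276 now, so the author offers 276, keeping 124.
Round 4 (the publisher proposes): the author can get 124 next round, worth 0.85 × 124 = 105.4 now, so the publisher offers 105.4, keeping 294.6.
Round 3 (the author proposes): the publisher can get 294.6 next round, worth 0.69 × 294.6 = 203.274 now; the author offers that and keeps 196.726.
Round 2 (the publisher proposes): the author can get 196.726 next round, worth 0.85 × 196.726 = 167.2171 now; the publisher offers that and keeps 232.7829.
Round 1 (the author proposes): the publisher can get 232.7829 next round, worth 0.69 × 232.7829 = 160.620201 now, so the author offers 160.620201, keeping 239.379799.

160.62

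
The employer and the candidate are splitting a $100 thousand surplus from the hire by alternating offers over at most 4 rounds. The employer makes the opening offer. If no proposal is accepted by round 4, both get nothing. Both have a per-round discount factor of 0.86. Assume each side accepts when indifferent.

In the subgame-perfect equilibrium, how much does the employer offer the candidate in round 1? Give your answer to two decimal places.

75.65

Round 4 (the candidate proposes): rejection yields 0 for the employer; the candidate offers 0 and keeps 100.
Round 3 (the employer proposes): the candidate can get 100 next round, worth 0.86 × 100 = 86 now, so the employer offers 86, keeping 14.
Round 2 (the candidate proposes): the employer can get 14 next round, worth 0.86 × 14 = 12.04 now. The candidate offers 12.04 and keeps 100 − 12.04 = 87.96.
Round 1 (the employer proposes): the candidate can get 87.96 next round, worth 0.86 × 87.96 = 75.6456 now, so the employer offers 75.6456, keeping 24.3544.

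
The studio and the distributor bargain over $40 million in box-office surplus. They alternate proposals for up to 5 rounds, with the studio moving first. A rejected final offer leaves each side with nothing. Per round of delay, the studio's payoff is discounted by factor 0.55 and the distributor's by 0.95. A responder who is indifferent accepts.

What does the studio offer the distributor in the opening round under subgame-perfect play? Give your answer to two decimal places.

Round 5 (the studio proposes): the distributor will accept anything ≥ 0, so the studio offers 0 and keeps 40.
Round 4 (the distributor proposes): the studio can get 40 next round, worth 0.55 × 40 = 22 now. The distributor offers 22 and keeps 40 − 22 = 18.
Round 3 (the studio proposes): the distributor can get 18 next round, worth 0.95 × 18 = 17.1 now, so the studio offers 17.1, keeping 22.9.
Round 2 (the distributor proposes): the studio can get 22.9 next round, worth 0.55 × 22.9 = 12.595 now. The distributor offers 12.595 and keeps 40 − 12.595 = 27.405.
Round 1 (the studio proposes): the distributor can get 27.405 next round, worth 0.95 × 27.405 = 26.03475 now; the studio offers that and keeps 13.96525.

26.03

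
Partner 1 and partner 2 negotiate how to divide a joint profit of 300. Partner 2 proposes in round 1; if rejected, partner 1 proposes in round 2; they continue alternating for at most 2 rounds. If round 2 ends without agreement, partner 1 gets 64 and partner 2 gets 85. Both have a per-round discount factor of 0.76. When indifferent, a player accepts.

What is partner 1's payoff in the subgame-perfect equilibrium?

163.4

Round 2 (partner 1 proposes): partner 2 gets 85 if talks fail, so partner 1 offers 85 and keeps 215.
Round 1 (partner 2 proposes): partner 1 can get 215 next round, worth 0.76 × 215 = 163.4 now. Partner 2 offers 163.4 and keeps 300 − 163.4 = 136.6.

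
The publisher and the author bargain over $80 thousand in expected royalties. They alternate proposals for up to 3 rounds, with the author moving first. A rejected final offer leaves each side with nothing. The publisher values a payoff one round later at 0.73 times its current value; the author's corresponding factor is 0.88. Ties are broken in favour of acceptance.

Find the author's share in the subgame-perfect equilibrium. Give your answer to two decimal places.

Round 3 (the author proposes): rejection yields 0 for the publisher; the author offers 0 and keeps 80.
Round 2 (the publisher proposes): the author can get 80 next round, worth 0.88 × 80 = 70.4 now. The publisher offers 70.4 and keeps 80 − 70.4 = 9.6.
Round 1 (the author proposes): the publisher can get 9.6 next round, worth 0.73 × 9.6 = 7.008 now. The author offers 7.008 and keeps 80 − 7.008 = 72.992.

72.99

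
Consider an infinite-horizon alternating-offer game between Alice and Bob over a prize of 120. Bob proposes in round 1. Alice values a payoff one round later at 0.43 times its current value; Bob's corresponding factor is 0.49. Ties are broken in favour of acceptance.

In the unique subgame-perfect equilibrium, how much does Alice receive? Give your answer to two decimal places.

33.34

When Bob proposes, Alice accepts any offer worth at least 0.43 times what Alice would get by proposing next round; and vice versa.
This gives x = 120 − 0.43y and y = 120 − 0.49x, where x and y are each side's share when it proposes.
Hence (1 − 0.43·0.49)x = 120(1 − 0.43), i.e. 0.7893·x = 68.4.
x ≈ 86.6591; Alice's share is 120 − x ≈ 33.3409.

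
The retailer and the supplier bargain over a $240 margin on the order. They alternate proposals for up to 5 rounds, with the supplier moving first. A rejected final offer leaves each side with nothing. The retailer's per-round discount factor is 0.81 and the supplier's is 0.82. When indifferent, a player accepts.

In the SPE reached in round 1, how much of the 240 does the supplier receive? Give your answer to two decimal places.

181.77

By backward induction:
Round 5 (the supplier proposes): rejection yields 0 for the retailer; the supplier offers 0 and keeps 240.
Round 4 (the retailer proposes): the supplier can get 240 next round, worth 0.82 × 240 = 196.8 now; the retailer offers that and keeps 43.2.
Round 3 (the supplier proposes): the retailer can get 43.2 next round, worth 0.81 × 43.2 = 34.992 now; the supplier offers that and keeps 205.008.
Round 2 (the retailer proposes): the supplier can get 205.008 next round, worth 0.82 × 205.008 = 168.10656 now; the retailer offers that and keeps 71.89344.
Round 1 (the supplier proposes): the retailer can get 71.89344 next round, worth 0.81 × 71.89344 = 58.2336864 now, so the supplier offers 58.2336864, keeping 181.7663136.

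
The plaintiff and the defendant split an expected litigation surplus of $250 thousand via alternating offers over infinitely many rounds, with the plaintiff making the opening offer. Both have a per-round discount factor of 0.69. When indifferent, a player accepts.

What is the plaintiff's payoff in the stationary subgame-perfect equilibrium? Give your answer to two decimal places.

When the plaintiff proposes, the defendant accepts any offer worth at least 0.69 times what the defendant would get by proposing next round; and vice versa.
This gives x = 250 − 0.69y and y = 250 − 0.69x, where x and y are each side's share when it proposes.
Hence (1 − 0.69·0.69)x = 250(1 − 0.69), i.e. 0.5239·x = 77.5.
x ≈ 147.9290; the defendant's share is 250 − x ≈ 102.0710.

147.93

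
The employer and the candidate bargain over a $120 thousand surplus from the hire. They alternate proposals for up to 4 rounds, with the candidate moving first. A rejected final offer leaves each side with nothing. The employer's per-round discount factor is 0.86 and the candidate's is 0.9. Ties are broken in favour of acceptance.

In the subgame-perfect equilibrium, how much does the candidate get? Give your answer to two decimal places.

By backward induction:
Round 4 (the employer proposes): rejection yields 0 for the candidate; the employer offers 0 and keeps 120.
Round 3 (the candidate proposes): the employer can get 120 next round, worth 0.86 × 120 = 103.2 now, so the candidate offers 103.2, keeping 16.8.
Round 2 (the employer proposes): the candidate can get 16.8 next round, worth 0.9 × 16.8 = 15.12 now; the employer offers that and keeps 104.88.
Round 1 (the candidate proposes): the employer can get 104.88 next round, worth 0.86 × 104.88 = 90.1968 now; the candidate offers that and keeps 29.8032.

29.80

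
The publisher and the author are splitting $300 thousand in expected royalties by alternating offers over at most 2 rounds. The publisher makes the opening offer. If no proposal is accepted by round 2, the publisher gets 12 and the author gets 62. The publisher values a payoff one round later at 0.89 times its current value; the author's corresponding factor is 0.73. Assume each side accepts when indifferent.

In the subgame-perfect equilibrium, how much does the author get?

210.24

Work backward from the last round.
Round 2 (the author proposes): the publisher gets 12 if talks fail, so the author offers 12 and keeps 288.
Round 1 (the publisher proposes): the author can get 288 next round, worth 0.73 × 288 = 210.24 now. The publisher offers 210.24 and keeps 300 − 210.24 = 89.76.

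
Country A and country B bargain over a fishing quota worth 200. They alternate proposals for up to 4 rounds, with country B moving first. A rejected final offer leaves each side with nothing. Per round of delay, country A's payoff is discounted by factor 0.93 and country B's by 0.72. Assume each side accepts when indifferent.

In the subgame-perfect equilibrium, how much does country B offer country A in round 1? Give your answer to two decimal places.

Work backward from the last round.
Round 4 (country A proposes): rejection yields 0 for country B; country A offers 0 and keeps 200.
Round 3 (country B proposes): country A can get 200 next round, worth 0.93 × 200 = 186 now, so country B offers 186, keeping 14.
Round 2 (country A proposes): country B can get 14 next round, worth 0.72 × 14 = 10.08 now, so country A offers 10.08, keeping 189.92.
Round 1 (country B proposes): country A can get 189.92 next round, worth 0.93 × 189.92 = 176.6256 now, so country B offers 176.6256, keeping 23.3744.

176.63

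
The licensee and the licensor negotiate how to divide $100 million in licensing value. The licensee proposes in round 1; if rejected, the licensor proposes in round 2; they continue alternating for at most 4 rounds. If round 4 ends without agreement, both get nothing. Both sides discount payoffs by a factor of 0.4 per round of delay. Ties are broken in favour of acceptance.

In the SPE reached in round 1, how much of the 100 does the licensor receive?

Work backward from the last round.
Round 4 (the licensor proposes): rejection yields 0 for the licensee; the licensor offers 0 and keeps 100.
Round 3 (the licensee proposes): the licensor can get 100 next round, worth 0.4 × 100 = 40 now. The licensee offers 40 and keeps 100 − 40 = 60.
Round 2 (the licensor proposes): the licensee can get 60 next round, worth 0.4 × 60 = 24 now, so the licensor offers 24, keeping 76.
Round 1 (the licensee proposes): the licensor can get 76 next round, worth 0.4 × 76 = 30.4 now. The licensee offers 30.4 and keeps 100 − 30.4 = 69.6.

30.4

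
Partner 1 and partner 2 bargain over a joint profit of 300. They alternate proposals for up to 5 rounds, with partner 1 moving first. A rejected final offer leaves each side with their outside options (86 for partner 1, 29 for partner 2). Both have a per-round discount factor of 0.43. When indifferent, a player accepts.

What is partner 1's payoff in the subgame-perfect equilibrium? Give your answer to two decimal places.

Round 5 (partner 1 proposes): partner 2 gets 29 if talks fail, so partner 1 offers 29 and keeps 271.
Round 4 (partner 2 proposes): partner 1 can get 271 next round, worth 0.43 × 271 = 116.53 now, so partner 2 offers 116.53, keeping 183.47.
Round 3 (partner 1 proposes): partner 2 can get 183.47 next round, worth 0.43 × 183.47 = 78.8921 now, so partner 1 offers 78.8921, keeping 221.1079.
Round 2 (partner 2 proposes): partner 1 can get 221.1079 next round, worth 0.43 × 221.1079 = 95.076397 now. Partner 2 offers 95.076397 and keeps 300 − 95.076397 = 204.923603.
Round 1 (partner 1 proposes): partner 2 can get 204.923603 next round, worth 0.43 × 204.923603 = 88.11714929 now, so partner 1 offers 88.11714929, keeping 211.88285071.

211.88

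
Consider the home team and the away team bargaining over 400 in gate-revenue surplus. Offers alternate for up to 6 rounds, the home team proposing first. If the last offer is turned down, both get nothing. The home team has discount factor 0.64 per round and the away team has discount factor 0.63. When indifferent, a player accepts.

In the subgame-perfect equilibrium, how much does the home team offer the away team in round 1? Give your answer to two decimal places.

By backward induction:
Round 6 (the away team proposes): the home team will accept anything ≥ 0, so the away team offers 0 and keeps 400.
Round 5 (the home team proposes): the away team can get 400 next round, worth 0.63 × 400 = 252 now. The home team offers 252 and keeps 400 − 252 = 148.
Round 4 (the away team proposes): the home team can get 148 next round, worth 0.64 × 148 = 94.72 now, so the away team offers 94.72, keeping 305.28.
Round 3 (the home team proposes): the away team can get 305.28 next round, worth 0.63 × 305.28 = 192.3264 now; the home team offers that and keeps 207.6736.
Round 2 (the away team proposes): the home team can get 207.6736 next round, worth 0.64 × 207.6736 = 132.911104 now. The away team offers 132.911104 and keeps 400 − 132.911104 = 267.088896.
Round 1 (the home team proposes): the away team can get 267.088896 next round, worth 0.63 × 267.088896 = 168.26600448 now, so the home team offers 168.26600448, keeping 231.73399552.

168.27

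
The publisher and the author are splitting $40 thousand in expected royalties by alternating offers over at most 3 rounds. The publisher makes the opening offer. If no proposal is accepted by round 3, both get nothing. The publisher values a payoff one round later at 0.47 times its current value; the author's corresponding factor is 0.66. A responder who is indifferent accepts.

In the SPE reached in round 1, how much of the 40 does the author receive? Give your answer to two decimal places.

13.99

Round 3 (the publisher proposes): the author will accept anything ≥ 0, so the publisher offers 0 and keeps 40.
Round 2 (the author proposes): the publisher can get 40 next round, worth 0.47 × 40 = 18.8 now. The author offers 18.8 and keeps 40 − 18.8 = 21.2.
Round 1 (the publisher proposes): the author can get 21.2 next round, worth 0.66 × 21.2 = 13.992 now; the publisher offers that and keeps 26.008.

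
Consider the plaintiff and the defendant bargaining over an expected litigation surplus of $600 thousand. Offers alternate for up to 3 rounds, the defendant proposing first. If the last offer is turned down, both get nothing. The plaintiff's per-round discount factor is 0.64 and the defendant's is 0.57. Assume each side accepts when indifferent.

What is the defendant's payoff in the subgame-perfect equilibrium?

434.88

Round 3 (the defendant proposes): rejection yields 0 for the plaintiff; the defendant offers 0 and keeps 600.
Round 2 (the plaintiff proposes): the defendant can get 600 next round, worth 0.57 × 600 = 342 now; the plaintiff offers that and keeps 258.
Round 1 (the defendant proposes): the plaintiff can get 258 next round, worth 0.64 × 258 = 165.12 now; the defendant offers that and keeps 434.88.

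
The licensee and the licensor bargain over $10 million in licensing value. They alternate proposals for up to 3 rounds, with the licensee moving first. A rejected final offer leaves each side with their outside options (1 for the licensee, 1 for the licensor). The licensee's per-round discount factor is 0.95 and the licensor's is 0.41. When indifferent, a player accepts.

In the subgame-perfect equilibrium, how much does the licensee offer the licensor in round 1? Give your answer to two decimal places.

Round 3 (the licensee proposes): the licensor gets 1 if talks fail, so the licensee offers 1 and keeps 9.
Round 2 (the licensor proposes): the licensee can get 9 next round, worth 0.95 × 9 = 8.55 now; the licensor offers that and keeps 1.45.
Round 1 (the licensee proposes): the licensor can get 1.45 next round, worth 0.41 × 1.45 = 0.5945 now. The licensee offers 0.5945 and keeps 10 − 0.5945 = 9.4055.

0.59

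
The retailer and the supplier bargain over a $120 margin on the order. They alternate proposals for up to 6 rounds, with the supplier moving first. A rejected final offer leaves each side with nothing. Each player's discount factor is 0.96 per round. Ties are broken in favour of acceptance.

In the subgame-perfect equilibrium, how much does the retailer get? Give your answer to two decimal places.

Round 6 (the retailer proposes): the supplier will accept anything ≥ 0, so the retailer offers 0 and keeps 120.
Round 5 (the supplier proposes): the retailer can get 120 next round, worth 0.96 × 120 = 115.2 now. The supplier offers 115.2 and keeps 120 − 115.2 = 4.8.
Round 4 (the retailer proposes): the supplier can get 4.8 next round, worth 0.96 × 4.8 = 4.608 now; the retailer offers that and keeps 115.392.
Round 3 (the supplier proposes): the retailer can get 115.392 next round, worth 0.96 × 115.392 = 110.77632 now. The supplier offers 110.77632 and keeps 120 − 110.77632 = 9.22368.
Round 2 (the retailer proposes): the supplier can get 9.22368 next round, worth 0.96 × 9.22368 = 8.8547328 now; the retailer offers that and keeps 111.1452672.
Round 1 (the supplier proposes): the retailer can get 111.1452672 next round, worth 0.96 × 111.1452672 = 106.699456512 now. The supplier offers 106.699456512 and keeps 120 − 106.699456512 = 13.300543488.

106.70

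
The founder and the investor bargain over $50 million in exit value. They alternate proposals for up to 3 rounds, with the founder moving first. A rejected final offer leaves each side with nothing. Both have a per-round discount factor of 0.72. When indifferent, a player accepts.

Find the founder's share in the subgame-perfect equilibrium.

Round 3 (the founder proposes): the investor will accept anything ≥ 0, so the founder offers 0 and keeps 50.
Round 2 (the investor proposes): the founder can get 50 next round, worth 0.72 × 50 = 36 now; the investor offers that and keeps 14.
Round 1 (the founder proposes): the investor can get 14 next round, worth 0.72 × 14 = 10.08 now; the founder offers that and keeps 39.92.

39.92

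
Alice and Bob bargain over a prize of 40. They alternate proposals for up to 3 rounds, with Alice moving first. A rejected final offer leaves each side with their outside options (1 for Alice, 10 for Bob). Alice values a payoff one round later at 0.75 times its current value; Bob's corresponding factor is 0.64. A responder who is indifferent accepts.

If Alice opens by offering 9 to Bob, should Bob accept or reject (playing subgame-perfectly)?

Round 3 (Alice proposes): Bob gets 10 if talks fail, so Alice offers 10 and keeps 30.
Round 2 (Bob proposes): Alice can get 30 next round, worth 0.75 × 30 = 22.5 now; Bob offers that and keeps 17.5.
So by rejecting in round 1, Bob gets 17.5 next round, worth 0.64 × 17.5 = 11.2 now.
Offer 9 < 11.2, so Bob rejects.

Reject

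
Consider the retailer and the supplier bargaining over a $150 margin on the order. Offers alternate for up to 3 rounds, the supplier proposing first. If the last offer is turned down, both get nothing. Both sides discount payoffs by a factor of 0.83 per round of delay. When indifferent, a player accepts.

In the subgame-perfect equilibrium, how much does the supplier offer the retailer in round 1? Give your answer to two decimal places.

21.17

Round 3 (the supplier proposes): rejection yields 0 for the retailer; the supplier offers 0 and keeps 150.
Round 2 (the retailer proposes): the supplier can get 150 next round, worth 0.83 × 150 = 124.5 now. The retailer offers 124.5 and keeps 150 − 124.5 = 25.5.
Round 1 (the supplier proposes): the retailer can get 25.5 next round, worth 0.83 × 25.5 = 21.165 now, so the supplier offers 21.165, keeping 128.835.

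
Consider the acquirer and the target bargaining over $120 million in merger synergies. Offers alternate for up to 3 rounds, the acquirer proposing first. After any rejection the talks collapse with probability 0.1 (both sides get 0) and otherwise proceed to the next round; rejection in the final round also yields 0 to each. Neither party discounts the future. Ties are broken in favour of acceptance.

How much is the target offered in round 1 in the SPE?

Round 3 (the acquirer proposes): rejection yields 0 for the target; the acquirer offers 0 and keeps 120.
Round 2 (the target proposes): rejecting gives the acquirer an expected 0.9 × 120 = 108. The target offers 108 and keeps 120 − 108 = 12.
Round 1 (the acquirer proposes): rejecting gives the target an expected 0.9 × 12 = 10.8, so the acquirer offers 10.8, keeping 109.2.

10.8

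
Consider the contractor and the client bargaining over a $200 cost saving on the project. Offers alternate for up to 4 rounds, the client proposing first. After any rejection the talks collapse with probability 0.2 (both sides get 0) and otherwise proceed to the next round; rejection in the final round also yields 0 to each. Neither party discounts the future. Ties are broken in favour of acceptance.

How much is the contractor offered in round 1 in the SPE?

134.4

Round 4 (the contractor proposes): rejection yields 0 for the client; the contractor offers 0 and keeps 200.
Round 3 (the client proposes): rejecting gives the contractor an expected 0.8 × 200 = 160; the client offers that and keeps 40.
Round 2 (the contractor proposes): rejecting gives the client an expected 0.8 × 40 = 32, so the contractor offers 32, keeping 168.
Round 1 (the client proposes): rejecting gives the contractor an expected 0.8 × 168 = 134.4. The client offers 134.4 and keeps 200 − 134.4 = 65.6.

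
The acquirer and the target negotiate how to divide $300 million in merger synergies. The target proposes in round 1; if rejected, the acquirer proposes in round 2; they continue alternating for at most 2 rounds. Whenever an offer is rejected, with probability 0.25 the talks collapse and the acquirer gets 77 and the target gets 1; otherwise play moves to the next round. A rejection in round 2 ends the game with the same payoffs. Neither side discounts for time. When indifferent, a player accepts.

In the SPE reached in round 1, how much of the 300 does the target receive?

56.5

Round 2 (the acquirer proposes): the target gets 1 if talks fail, so the acquirer offers 1 and keeps 299.
Round 1 (the target proposes): rejecting gives the acquirer an expected 0.75 × 299 + 0.25 × 77 = 243.5. The target offers 243.5 and keeps 300 − 243.5 = 56.5.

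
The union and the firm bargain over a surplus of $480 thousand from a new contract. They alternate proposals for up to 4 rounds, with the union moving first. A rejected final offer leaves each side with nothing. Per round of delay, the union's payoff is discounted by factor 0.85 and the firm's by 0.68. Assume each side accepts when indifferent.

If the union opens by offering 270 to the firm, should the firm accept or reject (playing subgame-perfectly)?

Round 4 (the firm proposes): the union will accept anything ≥ 0, so the firm offers 0 and keeps 480.
Round 3 (the union proposes): the firm can get 480 next round, worth 0.68 × 480 = 326.4 now; the union offers that and keeps 153.6.
Round 2 (the firm proposes): the union can get 153.6 next round, worth 0.85 × 153.6 = 130.56 now; the firm offers that and keeps 349.44.
So by rejecting in round 1, the firm gets 349.44 next round, worth 0.68 × 349.44 = 237.6192 now.
Offer 270 ≥ 237.6192, so the firm accepts.

Accept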